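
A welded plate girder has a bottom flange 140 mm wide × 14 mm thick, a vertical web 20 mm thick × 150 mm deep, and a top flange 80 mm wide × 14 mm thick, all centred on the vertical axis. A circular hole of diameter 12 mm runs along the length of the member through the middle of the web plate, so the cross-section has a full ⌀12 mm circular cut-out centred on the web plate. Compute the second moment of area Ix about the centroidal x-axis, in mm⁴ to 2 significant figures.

Break the section into simple shapes (no overlaps), measuring from the bottom-left corner of the bounding box.
Bottom plate: 140 × 14, A = 1 960 mm², y = 7 mm, Ī = 32 013 mm⁴.
Web plate: 20 × 150, A = 3 000 mm², y = 89 mm, Ī = 5 625 000 mm⁴.
Top plate: 80 × 14, A = 1 120 mm², y = 171 mm, Ī = 18 293 mm⁴.
Hole (subtracted): ⌀12, A = 113.1 mm², y = 89 mm, Ī = 1 018 mm⁴.
Centroid: ȳ = ΣA·y / ΣA = 77.46 mm.
Transfer each piece to the centroidal x-axis using Ī + A·d² with d = y − 77.46:
  bottom plate: d = -70.46 mm → contributes +9 761 636 mm⁴
  web plate: d = 11.54 mm → contributes +6 024 769 mm⁴
  top plate: d = 93.54 mm → contributes +9 818 763 mm⁴
  hole: d = 11.54 mm → contributes −16 089 mm⁴
Total I = 25 589 080 mm⁴.

Ix ≈ 2.6 × 10⁷ mm⁴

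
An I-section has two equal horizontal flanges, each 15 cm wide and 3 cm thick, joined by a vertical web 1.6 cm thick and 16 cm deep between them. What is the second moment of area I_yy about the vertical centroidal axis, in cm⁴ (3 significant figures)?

I_yy ≈ 1690 cm⁴

Treat the section as a set of non-overlapping primitives; coordinates are from the bounding-box lower-left.
Bottom flange: 15 × 3, A = 45 cm², x = 7.5 cm, Ī = 843.75 cm⁴.
Web: 1.6 × 16, A = 25.6 cm², x = 7.5 cm, Ī = 5.4613 cm⁴.
Top flange: 15 × 3, A = 45 cm², x = 7.5 cm, Ī = 843.75 cm⁴.
By symmetry the centroid is at mid-width, x̄ = 7.5 cm.
All pieces are centred on the vertical centroidal axis, so I = ΣĪ = 1 693 cm⁴.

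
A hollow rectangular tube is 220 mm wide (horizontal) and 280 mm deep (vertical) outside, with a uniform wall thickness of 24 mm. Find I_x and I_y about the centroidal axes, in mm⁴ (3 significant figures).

I_x ≈ 2.23 × 10⁸ mm⁴, I_y ≈ 1.50 × 10⁸ mm⁴

Break the section into simple shapes (no overlaps), measuring from the bottom-left corner of the bounding box.
Outer rectangle: 220 × 280, A = 61 600 mm², y = 140 mm, Ī = 402 453 333 mm⁴.
Inner void (subtracted): 172 × 232, A = 39 904 mm², y = 140 mm, Ī = 178 982 741 mm⁴.
By symmetry the centroid is at mid-height, ȳ = 140 mm.
All pieces are centred on the centroidal x-axis, so I = ΣĪ (holes subtracted) = 223 470 592 mm⁴.
Repeating about the centroidal y-axis gives I_y = 150 076 672 mm⁴.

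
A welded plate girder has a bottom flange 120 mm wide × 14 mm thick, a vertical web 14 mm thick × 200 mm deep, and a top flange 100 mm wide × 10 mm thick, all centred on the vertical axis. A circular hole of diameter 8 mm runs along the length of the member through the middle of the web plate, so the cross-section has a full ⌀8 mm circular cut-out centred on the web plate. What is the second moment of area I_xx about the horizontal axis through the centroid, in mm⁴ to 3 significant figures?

I_xx ≈ 3.86 × 10⁷ mm⁴

Split into non-overlapping primitives; take the origin at the lower-left of the bounding box.
Bottom plate: 120 × 14, A = 1 680 mm², y = 7 mm, Ī = 27 440 mm⁴.
Web plate: 14 × 200, A = 2 800 mm², y = 114 mm, Ī = 9 333 333 mm⁴.
Top plate: 100 × 10, A = 1 000 mm², y = 219 mm, Ī = 8333.3 mm⁴.
Hole (subtracted): ⌀8, A = 50.265 mm², y = 114 mm, Ī = 201.06 mm⁴.
Centroid: ȳ = ΣA·y / ΣA = 100.23 mm.
Transfer each piece to the horizontal axis through the centroid using Ī + A·d² with d = y − 100.23:
  bottom plate: d = -93.231 mm → contributes +14 630 149 mm⁴
  web plate: d = 13.769 mm → contributes +9 864 144 mm⁴
  top plate: d = 118.77 mm → contributes +14 114 321 mm⁴
  hole: d = 13.769 mm → contributes −9730.1 mm⁴
Total I = 38 598 883 mm⁴.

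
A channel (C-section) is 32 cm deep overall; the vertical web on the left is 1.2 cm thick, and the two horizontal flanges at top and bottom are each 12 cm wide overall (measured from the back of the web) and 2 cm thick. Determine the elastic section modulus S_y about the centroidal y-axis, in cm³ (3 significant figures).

Split into non-overlapping primitives; take the origin at the lower-left of the bounding box.
Web: 1.2 × 32, A = 38.4 cm², x = 0.6 cm, Ī = 4.608 cm⁴.
Top flange (beyond web): 10.8 × 2, A = 21.6 cm², x = 6.6 cm, Ī = 209.95 cm⁴.
Bottom flange (beyond web): 10.8 × 2, A = 21.6 cm², x = 6.6 cm, Ī = 209.95 cm⁴.
Centroid: x̄ = ΣA·x / ΣA = 3.7765 cm.
Transfer each piece to the centroidal y-axis using Ī + A·d² with d = x − 3.7765:
  web: d = -3.1765 cm → contributes +392.06 cm⁴
  top flange (beyond web): d = 2.8235 cm → contributes +382.15 cm⁴
  bottom flange (beyond web): d = 2.8235 cm → contributes +382.15 cm⁴
Total I = 1156.4 cm⁴.
Extreme fibre distance c = 8.2235 cm; S = I/c = 140.62 cm³.

S_y ≈ 141 cm³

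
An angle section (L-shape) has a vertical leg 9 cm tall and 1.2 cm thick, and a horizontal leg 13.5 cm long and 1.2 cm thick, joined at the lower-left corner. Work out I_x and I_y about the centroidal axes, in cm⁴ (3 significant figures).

I_x ≈ 170 cm⁴, I_y ≈ 472 cm⁴

Split into non-overlapping primitives; take the origin at the lower-left of the bounding box.
Vertical leg: 1.2 × 9, A = 10.8 cm², y = 4.5 cm, Ī = 72.9 cm⁴.
Horizontal leg (remainder): 12.3 × 1.2, A = 14.76 cm², y = 0.6 cm, Ī = 1.7712 cm⁴.
Centroid: ȳ = ΣA·y / ΣA = 2.2479 cm.
Transfer each piece to the centroidal x-axis using Ī + A·d² with d = y − 2.2479:
  vertical leg: d = 2.2521 cm → contributes +127.68 cm⁴
  horizontal leg (remainder): d = -1.6479 cm → contributes +41.852 cm⁴
Total I = 169.53 cm⁴.
For the y-axis: x̄ = 4.4979 cm.
Repeating about the centroidal y-axis gives I_y = 471.54 cm⁴.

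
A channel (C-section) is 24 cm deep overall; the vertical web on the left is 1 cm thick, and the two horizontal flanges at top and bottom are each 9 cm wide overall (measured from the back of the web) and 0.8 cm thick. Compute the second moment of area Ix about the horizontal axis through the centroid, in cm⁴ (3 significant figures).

Treat the section as a set of non-overlapping primitives; coordinates are from the bounding-box lower-left.
Web: 1 × 24, A = 24 cm², y = 12 cm, Ī = 1 152 cm⁴.
Top flange (beyond web): 8 × 0.8, A = 6.4 cm², y = 23.6 cm, Ī = 0.34133 cm⁴.
Bottom flange (beyond web): 8 × 0.8, A = 6.4 cm², y = 0.4 cm, Ī = 0.34133 cm⁴.
By symmetry the centroid is at mid-height, ȳ = 12 cm.
Transfer each piece to the horizontal axis through the centroid using Ī + A·d² with d = y − 12:
  web: d = 0 cm → contributes +1 152 cm⁴
  top flange (beyond web): d = 11.6 cm → contributes +861.53 cm⁴
  bottom flange (beyond web): d = -11.6 cm → contributes +861.53 cm⁴
Total I = 2875.1 cm⁴.

Ix ≈ 2880 cm⁴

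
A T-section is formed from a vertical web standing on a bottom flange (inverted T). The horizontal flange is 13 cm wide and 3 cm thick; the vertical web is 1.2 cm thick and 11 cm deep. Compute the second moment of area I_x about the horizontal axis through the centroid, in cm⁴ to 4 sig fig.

Break the section into simple shapes (no overlaps), measuring from the bottom-left corner of the bounding box.
Flange: 13 × 3, A = 39 cm², y = 1.5 cm, Ī = 29.25 cm⁴.
Web: 1.2 × 11, A = 13.2 cm², y = 8.5 cm, Ī = 133.1 cm⁴.
Centroid: ȳ = ΣA·y / ΣA = 3.27011 cm.
Transfer each piece to the horizontal axis through the centroid using Ī + A·d² with d = y − 3.27011:
  flange: d = -1.77011 cm → contributes +151.449 cm⁴
  web: d = 5.22989 cm → contributes +494.142 cm⁴
Total I = 645.591 cm⁴.

I_x ≈ 645.6 cm⁴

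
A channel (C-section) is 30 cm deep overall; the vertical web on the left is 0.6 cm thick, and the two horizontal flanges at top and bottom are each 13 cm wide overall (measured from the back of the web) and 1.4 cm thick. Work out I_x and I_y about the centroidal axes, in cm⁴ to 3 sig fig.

I_x ≈ 8460 cm⁴, I_y ≈ 946 cm⁴

Break the section into simple shapes (no overlaps), measuring from the bottom-left corner of the bounding box.
Web: 0.6 × 30, A = 18 cm², y = 15 cm, Ī = 1 350 cm⁴.
Top flange (beyond web): 12.4 × 1.4, A = 17.36 cm², y = 29.3 cm, Ī = 2.8355 cm⁴.
Bottom flange (beyond web): 12.4 × 1.4, A = 17.36 cm², y = 0.7 cm, Ī = 2.8355 cm⁴.
By symmetry the centroid is at mid-height, ȳ = 15 cm.
Transfer each piece to the centroidal x-axis using Ī + A·d² with d = y − 15:
  web: d = 0 cm → contributes +1 350 cm⁴
  top flange (beyond web): d = 14.3 cm → contributes +3552.8 cm⁴
  bottom flange (beyond web): d = -14.3 cm → contributes +3552.8 cm⁴
Total I = 8455.6 cm⁴.
For the y-axis: x̄ = 4.5807 cm.
Repeating about the centroidal y-axis gives I_y = 946.26 cm⁴.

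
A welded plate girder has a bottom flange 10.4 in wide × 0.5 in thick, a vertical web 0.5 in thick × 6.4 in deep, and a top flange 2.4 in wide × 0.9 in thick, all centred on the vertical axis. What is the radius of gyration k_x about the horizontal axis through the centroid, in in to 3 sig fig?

Split into non-overlapping primitives; take the origin at the lower-left of the bounding box.
Bottom plate: 10.4 × 0.5, A = 5.2 in², y = 0.25 in, Ī = 0.10833 in⁴.
Web plate: 0.5 × 6.4, A = 3.2 in², y = 3.7 in, Ī = 10.923 in⁴.
Top plate: 2.4 × 0.9, A = 2.16 in², y = 7.35 in, Ī = 0.1458 in⁴.
Centroid: ȳ = ΣA·y / ΣA = 2.7477 in.
Transfer each piece to the horizontal axis through the centroid using Ī + A·d² with d = y − 2.7477:
  bottom plate: d = -2.4977 in → contributes +32.549 in⁴
  web plate: d = 0.95227 in → contributes +13.825 in⁴
  top plate: d = 4.6023 in → contributes +45.897 in⁴
Total I = 92.27 in⁴.
Radius of gyration: k = √(I/A) = √(92.27 / 10.56) = 2.956 in.

k_x ≈ 2.96 in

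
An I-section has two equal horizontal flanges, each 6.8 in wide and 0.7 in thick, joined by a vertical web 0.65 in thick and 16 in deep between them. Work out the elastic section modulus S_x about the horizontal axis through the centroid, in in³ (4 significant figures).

S_x ≈ 101.8 in³

Split into non-overlapping primitives; take the origin at the lower-left of the bounding box.
Bottom flange: 6.8 × 0.7, A = 4.76 in², y = 0.35 in, Ī = 0.194367 in⁴.
Web: 0.65 × 16, A = 10.4 in², y = 8.7 in, Ī = 221.867 in⁴.
Top flange: 6.8 × 0.7, A = 4.76 in², y = 17.05 in, Ī = 0.194367 in⁴.
By symmetry the centroid is at mid-height, ȳ = 8.7 in.
Transfer each piece to the horizontal axis through the centroid using Ī + A·d² with d = y − 8.7:
  bottom flange: d = -8.35 in → contributes +332.073 in⁴
  web: d = 0 in → contributes +221.867 in⁴
  top flange: d = 8.35 in → contributes +332.073 in⁴
Total I = 886.014 in⁴.
Extreme fibre distance c = 8.7 in; S = I/c = 101.841 in³.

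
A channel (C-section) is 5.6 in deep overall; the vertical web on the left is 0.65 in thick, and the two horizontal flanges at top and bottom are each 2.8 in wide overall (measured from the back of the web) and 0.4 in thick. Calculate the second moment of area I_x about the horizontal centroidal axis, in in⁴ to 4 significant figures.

I_x ≈ 21.16 in⁴

Split into non-overlapping primitives; take the origin at the lower-left of the bounding box.
Web: 0.65 × 5.6, A = 3.64 in², y = 2.8 in, Ī = 9.51253 in⁴.
Top flange (beyond web): 2.15 × 0.4, A = 0.86 in², y = 5.4 in, Ī = 0.0114667 in⁴.
Bottom flange (beyond web): 2.15 × 0.4, A = 0.86 in², y = 0.2 in, Ī = 0.0114667 in⁴.
By symmetry the centroid is at mid-height, ȳ = 2.8 in.
Transfer each piece to the horizontal centroidal axis using Ī + A·d² with d = y − 2.8:
  web: d = 0 in → contributes +9.51253 in⁴
  top flange (beyond web): d = 2.6 in → contributes +5.82507 in⁴
  bottom flange (beyond web): d = -2.6 in → contributes +5.82507 in⁴
Total I = 21.1627 in⁴.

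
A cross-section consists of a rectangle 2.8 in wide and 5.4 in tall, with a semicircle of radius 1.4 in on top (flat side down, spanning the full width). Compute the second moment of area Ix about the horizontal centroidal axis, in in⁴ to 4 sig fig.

Ix ≈ 64.92 in⁴

Break the section into simple shapes (no overlaps), measuring from the bottom-left corner of the bounding box.
Rectangular body: 2.8 × 5.4, A = 15.12 in², y = 2.7 in, Ī = 36.7416 in⁴.
Semicircular cap: semicircle r = 1.4, A = 3.07876 in², y = 5.99418 in, Ī = 0.421642 in⁴.
Centroid: ȳ = ΣA·y / ΣA = 3.25729 in.
Transfer each piece to the horizontal centroidal axis using Ī + A·d² with d = y − 3.25729:
  rectangular body: d = -0.55729 in → contributes +41.4375 in⁴
  semicircular cap: d = 2.73689 in → contributes +23.4833 in⁴
Total I = 64.9207 in⁴.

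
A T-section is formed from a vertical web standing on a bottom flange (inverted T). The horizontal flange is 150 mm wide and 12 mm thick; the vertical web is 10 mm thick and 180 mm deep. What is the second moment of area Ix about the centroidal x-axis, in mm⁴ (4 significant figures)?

Treat the section as a set of non-overlapping primitives; coordinates are from the bounding-box lower-left.
Flange: 150 × 12, A = 1 800 mm², y = 6 mm, Ī = 21 600 mm⁴.
Web: 10 × 180, A = 1 800 mm², y = 102 mm, Ī = 4 860 000 mm⁴.
Centroid: ȳ = ΣA·y / ΣA = 54 mm.
Transfer each piece to the centroidal x-axis using Ī + A·d² with d = y − 54:
  flange: d = -48 mm → contributes +4 168 800 mm⁴
  web: d = 48 mm → contributes +9 007 200 mm⁴
Total I = 13 176 000 mm⁴.

Ix ≈ 1.318 × 10⁷ mm⁴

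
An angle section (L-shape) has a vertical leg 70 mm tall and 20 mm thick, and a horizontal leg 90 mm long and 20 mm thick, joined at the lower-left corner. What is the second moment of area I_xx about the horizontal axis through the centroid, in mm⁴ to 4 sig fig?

Treat the section as a set of non-overlapping primitives; coordinates are from the bounding-box lower-left.
Vertical leg: 20 × 70, A = 1 400 mm², y = 35 mm, Ī = 571 667 mm⁴.
Horizontal leg (remainder): 70 × 20, A = 1 400 mm², y = 10 mm, Ī = 46666.7 mm⁴.
Centroid: ȳ = ΣA·y / ΣA = 22.5 mm.
Transfer each piece to the horizontal axis through the centroid using Ī + A·d² with d = y − 22.5:
  vertical leg: d = 12.5 mm → contributes +790 417 mm⁴
  horizontal leg (remainder): d = -12.5 mm → contributes +265 417 mm⁴
Total I = 1 055 833 mm⁴.

I_xx ≈ 1.056 × 10⁶ mm⁴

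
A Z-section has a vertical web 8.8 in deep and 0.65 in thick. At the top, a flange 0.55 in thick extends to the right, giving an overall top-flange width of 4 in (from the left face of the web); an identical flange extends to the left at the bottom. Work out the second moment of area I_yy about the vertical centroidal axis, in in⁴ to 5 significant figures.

Split into non-overlapping primitives; take the origin at the lower-left of the bounding box.
Web: 0.65 × 8.8, A = 5.72 in², x = 3.675 in, Ī = 0.2013917 in⁴.
Top flange (beyond web): 3.35 × 0.55, A = 1.8425 in², x = 5.675 in, Ī = 1.723121 in⁴.
Bottom flange (beyond web): 3.35 × 0.55, A = 1.8425 in², x = 1.675 in, Ī = 1.723121 in⁴.
Centroid: x̄ = ΣA·x / ΣA = 3.675 in.
Transfer each piece to the vertical centroidal axis using Ī + A·d² with d = x − 3.675:
  web: d = 0 in → contributes +0.2013917 in⁴
  top flange (beyond web): d = 2 in → contributes +9.093121 in⁴
  bottom flange (beyond web): d = -2 in → contributes +9.093121 in⁴
Total I = 18.38763 in⁴.

I_yy ≈ 18.388 in⁴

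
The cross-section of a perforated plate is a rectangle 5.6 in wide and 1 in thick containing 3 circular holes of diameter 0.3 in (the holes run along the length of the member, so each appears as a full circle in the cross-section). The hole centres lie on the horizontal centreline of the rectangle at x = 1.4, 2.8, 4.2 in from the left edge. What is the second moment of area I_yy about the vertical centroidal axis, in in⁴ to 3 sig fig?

I_yy ≈ 14.4 in⁴

Break the section into simple shapes (no overlaps), measuring from the bottom-left corner of the bounding box.
Plate: 5.6 × 1, A = 5.6 in², x = 2.8 in, Ī = 14.635 in⁴.
Hole 1 (subtracted): ⌀0.3, A = 0.070686 in², x = 1.4 in, Ī = 0.00039761 in⁴.
Hole 2 (subtracted): ⌀0.3, A = 0.070686 in², x = 2.8 in, Ī = 0.00039761 in⁴.
Hole 3 (subtracted): ⌀0.3, A = 0.070686 in², x = 4.2 in, Ī = 0.00039761 in⁴.
By symmetry the centroid is at mid-width, x̄ = 2.8 in.
Transfer each piece to the vertical centroidal axis using Ī + A·d² with d = x − 2.8:
  plate: d = 0 in → contributes +14.635 in⁴
  hole 1: d = -1.4 in → contributes −0.13894 in⁴
  hole 2: d = 0 in → contributes −0.00039761 in⁴
  hole 3: d = 1.4 in → contributes −0.13894 in⁴
Total I = 14.356 in⁴.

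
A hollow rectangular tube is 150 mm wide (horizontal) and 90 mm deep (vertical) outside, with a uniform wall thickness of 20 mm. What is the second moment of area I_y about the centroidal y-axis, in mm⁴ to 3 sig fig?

Treat the section as a set of non-overlapping primitives; coordinates are from the bounding-box lower-left.
Outer rectangle: 150 × 90, A = 13 500 mm², x = 75 mm, Ī = 25 312 500 mm⁴.
Inner void (subtracted): 110 × 50, A = 5 500 mm², x = 75 mm, Ī = 5 545 833 mm⁴.
By symmetry the centroid is at mid-width, x̄ = 75 mm.
All pieces are centred on the centroidal y-axis, so I = ΣĪ (holes subtracted) = 19 766 667 mm⁴.

I_y ≈ 1.98 × 10⁷ mm⁴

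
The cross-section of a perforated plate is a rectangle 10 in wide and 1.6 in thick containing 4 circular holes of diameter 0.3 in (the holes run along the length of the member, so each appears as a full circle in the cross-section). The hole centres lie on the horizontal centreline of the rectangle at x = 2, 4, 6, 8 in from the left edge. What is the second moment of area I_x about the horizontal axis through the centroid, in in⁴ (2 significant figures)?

Break the section into simple shapes (no overlaps), measuring from the bottom-left corner of the bounding box.
Plate: 10 × 1.6, A = 16 in², y = 0.8 in, Ī = 3.413 in⁴.
Hole 1 (subtracted): ⌀0.3, A = 0.07069 in², y = 0.8 in, Ī = 0.0003976 in⁴.
Hole 2 (subtracted): ⌀0.3, A = 0.07069 in², y = 0.8 in, Ī = 0.0003976 in⁴.
Hole 3 (subtracted): ⌀0.3, A = 0.07069 in², y = 0.8 in, Ī = 0.0003976 in⁴.
Hole 4 (subtracted): ⌀0.3, A = 0.07069 in², y = 0.8 in, Ī = 0.0003976 in⁴.
By symmetry the centroid is at mid-height, ȳ = 0.8 in.
All pieces are centred on the horizontal axis through the centroid, so I = ΣĪ (holes subtracted) = 3.412 in⁴.

I_x ≈ 3.4 in⁴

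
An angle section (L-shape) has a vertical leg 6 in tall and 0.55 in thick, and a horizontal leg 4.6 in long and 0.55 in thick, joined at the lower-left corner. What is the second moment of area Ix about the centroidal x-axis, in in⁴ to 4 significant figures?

Ix ≈ 19.83 in⁴

Decompose the section into non-overlapping parts with the origin at the bottom-left of its bounding rectangle.
Vertical leg: 0.55 × 6, A = 3.3 in², y = 3 in, Ī = 9.9 in⁴.
Horizontal leg (remainder): 4.05 × 0.55, A = 2.2275 in², y = 0.275 in, Ī = 0.0561516 in⁴.
Centroid: ȳ = ΣA·y / ΣA = 1.90187 in.
Transfer each piece to the centroidal x-axis using Ī + A·d² with d = y − 1.90187:
  vertical leg: d = 1.09813 in → contributes +13.8795 in⁴
  horizontal leg (remainder): d = -1.62687 in → contributes +5.95166 in⁴
Total I = 19.8311 in⁴.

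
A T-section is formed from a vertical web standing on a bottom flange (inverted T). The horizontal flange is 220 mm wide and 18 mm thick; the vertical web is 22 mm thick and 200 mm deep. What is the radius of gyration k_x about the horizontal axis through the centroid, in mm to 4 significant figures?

Break the section into simple shapes (no overlaps), measuring from the bottom-left corner of the bounding box.
Flange: 220 × 18, A = 3 960 mm², y = 9 mm, Ī = 106 920 mm⁴.
Web: 22 × 200, A = 4 400 mm², y = 118 mm, Ī = 14 666 667 mm⁴.
Centroid: ȳ = ΣA·y / ΣA = 66.3684 mm.
Transfer each piece to the horizontal axis through the centroid using Ī + A·d² with d = y − 66.3684:
  flange: d = -57.3684 mm → contributes +13 139 818 mm⁴
  web: d = 51.6316 mm → contributes +26 396 274 mm⁴
Total I = 39 536 092 mm⁴.
Radius of gyration: k = √(I/A) = √(39 536 092 / 8 360) = 68.7692 mm.

k_x ≈ 68.77 mm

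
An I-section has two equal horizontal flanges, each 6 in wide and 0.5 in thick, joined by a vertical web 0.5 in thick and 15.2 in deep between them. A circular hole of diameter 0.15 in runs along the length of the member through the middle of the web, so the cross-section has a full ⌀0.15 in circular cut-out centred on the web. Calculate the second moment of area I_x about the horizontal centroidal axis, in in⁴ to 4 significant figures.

I_x ≈ 516.2 in⁴

Treat the section as a set of non-overlapping primitives; coordinates are from the bounding-box lower-left.
Bottom flange: 6 × 0.5, A = 3 in², y = 0.25 in, Ī = 0.0625 in⁴.
Web: 0.5 × 15.2, A = 7.6 in², y = 8.1 in, Ī = 146.325 in⁴.
Top flange: 6 × 0.5, A = 3 in², y = 15.95 in, Ī = 0.0625 in⁴.
Hole (subtracted): ⌀0.15, A = 0.0176715 in², y = 8.1 in, Ī = 0.0000248505 in⁴.
By symmetry the centroid is at mid-height, ȳ = 8.1 in.
Transfer each piece to the horizontal centroidal axis using Ī + A·d² with d = y − 8.1:
  bottom flange: d = -7.85 in → contributes +184.93 in⁴
  web: d = 0 in → contributes +146.325 in⁴
  top flange: d = 7.85 in → contributes +184.93 in⁴
  hole: d = 0 in → contributes −0.0000248505 in⁴
Total I = 516.185 in⁴.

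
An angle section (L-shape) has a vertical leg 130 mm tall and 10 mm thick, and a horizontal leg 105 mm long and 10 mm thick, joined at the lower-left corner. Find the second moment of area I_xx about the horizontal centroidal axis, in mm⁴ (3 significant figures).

Treat the section as a set of non-overlapping primitives; coordinates are from the bounding-box lower-left.
Vertical leg: 10 × 130, A = 1 300 mm², y = 65 mm, Ī = 1 830 833 mm⁴.
Horizontal leg (remainder): 95 × 10, A = 950 mm², y = 5 mm, Ī = 7916.7 mm⁴.
Centroid: ȳ = ΣA·y / ΣA = 39.667 mm.
Transfer each piece to the horizontal centroidal axis using Ī + A·d² with d = y − 39.667:
  vertical leg: d = 25.333 mm → contributes +2 665 144 mm⁴
  horizontal leg (remainder): d = -34.667 mm → contributes +1 149 606 mm⁴
Total I = 3 814 750 mm⁴.

I_xx ≈ 3.81 × 10⁶ mm⁴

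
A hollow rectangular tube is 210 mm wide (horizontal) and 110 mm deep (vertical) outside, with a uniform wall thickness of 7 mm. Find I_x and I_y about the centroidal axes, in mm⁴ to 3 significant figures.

I_x ≈ 8.84 × 10⁶ mm⁴, I_y ≈ 2.47 × 10⁷ mm⁴

Split into non-overlapping primitives; take the origin at the lower-left of the bounding box.
Outer rectangle: 210 × 110, A = 23 100 mm², y = 55 mm, Ī = 23 292 500 mm⁴.
Inner void (subtracted): 196 × 96, A = 18 816 mm², y = 55 mm, Ī = 14 450 688 mm⁴.
By symmetry the centroid is at mid-height, ȳ = 55 mm.
All pieces are centred on the centroidal x-axis, so I = ΣĪ (holes subtracted) = 8 841 812 mm⁴.
Repeating about the centroidal y-axis gives I_y = 24 656 212 mm⁴.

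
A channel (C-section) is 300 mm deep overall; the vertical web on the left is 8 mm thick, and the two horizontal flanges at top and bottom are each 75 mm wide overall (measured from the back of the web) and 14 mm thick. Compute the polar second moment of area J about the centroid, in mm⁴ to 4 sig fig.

Decompose the section into non-overlapping parts with the origin at the bottom-left of its bounding rectangle.
Web: 8 × 300, A = 2 400 mm², y = 150 mm, Ī = 18 000 000 mm⁴.
Top flange (beyond web): 67 × 14, A = 938 mm², y = 293 mm, Ī = 15320.7 mm⁴.
Bottom flange (beyond web): 67 × 14, A = 938 mm², y = 7 mm, Ī = 15320.7 mm⁴.
By symmetry the centroid is at mid-height, ȳ = 150 mm.
Transfer each piece to the centroidal x-axis using Ī + A·d² with d = y − 150:
  web: d = 0 mm → contributes +18 000 000 mm⁴
  top flange (beyond web): d = 143 mm → contributes +19 196 483 mm⁴
  bottom flange (beyond web): d = -143 mm → contributes +19 196 483 mm⁴
Total I = 56 392 965 mm⁴.
For the y-axis: x̄ = 20.4523 mm.
Repeating about the centroidal y-axis gives I_y = 2 195 287 mm⁴.
Polar second moment: J = I_x + I_y = 58 588 252 mm⁴.

J ≈ 5.859 × 10⁷ mm⁴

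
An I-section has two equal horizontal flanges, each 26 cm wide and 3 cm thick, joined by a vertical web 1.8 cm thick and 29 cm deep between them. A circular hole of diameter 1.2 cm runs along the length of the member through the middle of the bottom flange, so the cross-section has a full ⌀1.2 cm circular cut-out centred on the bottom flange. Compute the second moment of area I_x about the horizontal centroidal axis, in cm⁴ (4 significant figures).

I_x ≈ 4.342 × 10⁴ cm⁴

Break the section into simple shapes (no overlaps), measuring from the bottom-left corner of the bounding box.
Bottom flange: 26 × 3, A = 78 cm², y = 1.5 cm, Ī = 58.5 cm⁴.
Web: 1.8 × 29, A = 52.2 cm², y = 17.5 cm, Ī = 3658.35 cm⁴.
Top flange: 26 × 3, A = 78 cm², y = 33.5 cm, Ī = 58.5 cm⁴.
Hole (subtracted): ⌀1.2, A = 1.13097 cm², y = 1.5 cm, Ī = 0.101788 cm⁴.
Centroid: ȳ = ΣA·y / ΣA = 17.5874 cm.
Transfer each piece to the horizontal centroidal axis using Ī + A·d² with d = y − 17.5874:
  bottom flange: d = -16.0874 cm → contributes +20245.2 cm⁴
  web: d = -0.0873891 cm → contributes +3658.75 cm⁴
  top flange: d = 15.9126 cm → contributes +19 809 cm⁴
  hole: d = -16.0874 cm → contributes −292.802 cm⁴
Total I = 43420.1 cm⁴.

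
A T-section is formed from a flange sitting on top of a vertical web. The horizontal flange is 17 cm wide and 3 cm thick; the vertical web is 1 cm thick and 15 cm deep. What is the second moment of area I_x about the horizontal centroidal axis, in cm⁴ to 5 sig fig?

Decompose the section into non-overlapping parts with the origin at the bottom-left of its bounding rectangle.
Flange: 17 × 3, A = 51 cm², y = 16.5 cm, Ī = 38.25 cm⁴.
Web: 1 × 15, A = 15 cm², y = 7.5 cm, Ī = 281.25 cm⁴.
Centroid: ȳ = ΣA·y / ΣA = 14.45455 cm.
Transfer each piece to the horizontal centroidal axis using Ī + A·d² with d = y − 14.45455:
  flange: d = 2.045455 cm → contributes +251.6281 cm⁴
  web: d = -6.954545 cm → contributes +1006.736 cm⁴
Total I = 1258.364 cm⁴.

I_x ≈ 1258.4 cm⁴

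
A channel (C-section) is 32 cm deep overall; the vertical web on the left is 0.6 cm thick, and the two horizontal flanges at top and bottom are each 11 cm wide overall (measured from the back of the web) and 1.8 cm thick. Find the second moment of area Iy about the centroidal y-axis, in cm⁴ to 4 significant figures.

Iy ≈ 722.0 cm⁴

Decompose the section into non-overlapping parts with the origin at the bottom-left of its bounding rectangle.
Web: 0.6 × 32, A = 19.2 cm², x = 0.3 cm, Ī = 0.576 cm⁴.
Top flange (beyond web): 10.4 × 1.8, A = 18.72 cm², x = 5.8 cm, Ī = 168.73 cm⁴.
Bottom flange (beyond web): 10.4 × 1.8, A = 18.72 cm², x = 5.8 cm, Ī = 168.73 cm⁴.
Centroid: x̄ = ΣA·x / ΣA = 3.93559 cm.
Transfer each piece to the centroidal y-axis using Ī + A·d² with d = x − 3.93559:
  web: d = -3.63559 cm → contributes +254.353 cm⁴
  top flange (beyond web): d = 1.86441 cm → contributes +233.801 cm⁴
  bottom flange (beyond web): d = 1.86441 cm → contributes +233.801 cm⁴
Total I = 721.954 cm⁴.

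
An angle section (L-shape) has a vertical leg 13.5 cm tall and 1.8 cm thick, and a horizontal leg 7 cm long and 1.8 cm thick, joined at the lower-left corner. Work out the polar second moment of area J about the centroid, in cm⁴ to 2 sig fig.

Treat the section as a set of non-overlapping primitives; coordinates are from the bounding-box lower-left.
Vertical leg: 1.8 × 13.5, A = 24.3 cm², y = 6.75 cm, Ī = 369.1 cm⁴.
Horizontal leg (remainder): 5.2 × 1.8, A = 9.36 cm², y = 0.9 cm, Ī = 2.527 cm⁴.
Centroid: ȳ = ΣA·y / ΣA = 5.123 cm.
Transfer each piece to the centroidal x-axis using Ī + A·d² with d = y − 5.123:
  vertical leg: d = 1.627 cm → contributes +433.4 cm⁴
  horizontal leg (remainder): d = -4.223 cm → contributes +169.5 cm⁴
Total I = 602.8 cm⁴.
For the y-axis: x̄ = 1.873 cm.
Repeating about the centroidal y-axis gives I_y = 110.4 cm⁴.
Polar second moment: J = I_x + I_y = 713.3 cm⁴.

J ≈ 710 cm⁴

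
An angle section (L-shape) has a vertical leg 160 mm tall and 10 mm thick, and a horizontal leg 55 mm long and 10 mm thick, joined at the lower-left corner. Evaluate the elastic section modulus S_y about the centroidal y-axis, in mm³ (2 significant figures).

Treat the section as a set of non-overlapping primitives; coordinates are from the bounding-box lower-left.
Vertical leg: 10 × 160, A = 1 600 mm², x = 5 mm, Ī = 13 333 mm⁴.
Horizontal leg (remainder): 45 × 10, A = 450 mm², x = 32.5 mm, Ī = 75 938 mm⁴.
Centroid: x̄ = ΣA·x / ΣA = 11.04 mm.
Transfer each piece to the centroidal y-axis using Ī + A·d² with d = x − 11.04:
  vertical leg: d = -6.037 mm → contributes +71 638 mm⁴
  horizontal leg (remainder): d = 21.46 mm → contributes +283 243 mm⁴
Total I = 354 881 mm⁴.
Extreme fibre distance c = 43.96 mm; S = I/c = 8 072 mm³.

S_y ≈ 8100 mm³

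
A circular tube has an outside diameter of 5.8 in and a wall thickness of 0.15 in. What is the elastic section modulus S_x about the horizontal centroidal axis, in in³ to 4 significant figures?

Treat the section as a set of non-overlapping primitives; coordinates are from the bounding-box lower-left.
Outer circle: ⌀5.8, A = 26.4208 in², y = 2.9 in, Ī = 55.5497 in⁴.
Bore (subtracted): ⌀5.5, A = 23.7583 in², y = 2.9 in, Ī = 44.918 in⁴.
By symmetry the centroid is at mid-height, ȳ = 2.9 in.
All pieces are centred on the horizontal centroidal axis, so I = ΣĪ (holes subtracted) = 10.6317 in⁴.
Extreme fibre distance c = 2.9 in; S = I/c = 3.6661 in³.

S_x ≈ 3.666 in³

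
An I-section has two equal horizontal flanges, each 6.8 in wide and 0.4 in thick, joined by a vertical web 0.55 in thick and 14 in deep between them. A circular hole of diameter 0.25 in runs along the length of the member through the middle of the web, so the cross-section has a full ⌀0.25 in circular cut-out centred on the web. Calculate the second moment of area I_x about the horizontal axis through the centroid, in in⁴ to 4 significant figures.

I_x ≈ 407.8 in⁴

Split into non-overlapping primitives; take the origin at the lower-left of the bounding box.
Bottom flange: 6.8 × 0.4, A = 2.72 in², y = 0.2 in, Ī = 0.0362667 in⁴.
Web: 0.55 × 14, A = 7.7 in², y = 7.4 in, Ī = 125.767 in⁴.
Top flange: 6.8 × 0.4, A = 2.72 in², y = 14.6 in, Ī = 0.0362667 in⁴.
Hole (subtracted): ⌀0.25, A = 0.0490874 in², y = 7.4 in, Ī = 0.000191748 in⁴.
By symmetry the centroid is at mid-height, ȳ = 7.4 in.
Transfer each piece to the horizontal axis through the centroid using Ī + A·d² with d = y − 7.4:
  bottom flange: d = -7.2 in → contributes +141.041 in⁴
  web: d = 0 in → contributes +125.767 in⁴
  top flange: d = 7.2 in → contributes +141.041 in⁴
  hole: d = 0 in → contributes −0.000191748 in⁴
Total I = 407.849 in⁴.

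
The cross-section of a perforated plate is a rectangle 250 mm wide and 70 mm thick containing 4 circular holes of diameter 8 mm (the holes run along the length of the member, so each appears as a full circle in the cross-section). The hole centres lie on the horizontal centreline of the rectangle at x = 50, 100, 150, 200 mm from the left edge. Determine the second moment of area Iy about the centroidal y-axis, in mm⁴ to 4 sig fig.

Iy ≈ 9.052 × 10⁷ mm⁴

Split into non-overlapping primitives; take the origin at the lower-left of the bounding box.
Plate: 250 × 70, A = 17 500 mm², x = 125 mm, Ī = 91 145 833 mm⁴.
Hole 1 (subtracted): ⌀8, A = 50.2655 mm², x = 50 mm, Ī = 201.062 mm⁴.
Hole 2 (subtracted): ⌀8, A = 50.2655 mm², x = 100 mm, Ī = 201.062 mm⁴.
Hole 3 (subtracted): ⌀8, A = 50.2655 mm², x = 150 mm, Ī = 201.062 mm⁴.
Hole 4 (subtracted): ⌀8, A = 50.2655 mm², x = 200 mm, Ī = 201.062 mm⁴.
By symmetry the centroid is at mid-width, x̄ = 125 mm.
Transfer each piece to the centroidal y-axis using Ī + A·d² with d = x − 125:
  plate: d = 0 mm → contributes +91 145 833 mm⁴
  hole 1: d = -75 mm → contributes −282 944 mm⁴
  hole 2: d = -25 mm → contributes −31 617 mm⁴
  hole 3: d = 25 mm → contributes −31 617 mm⁴
  hole 4: d = 75 mm → contributes −282 944 mm⁴
Total I = 90 516 711 mm⁴.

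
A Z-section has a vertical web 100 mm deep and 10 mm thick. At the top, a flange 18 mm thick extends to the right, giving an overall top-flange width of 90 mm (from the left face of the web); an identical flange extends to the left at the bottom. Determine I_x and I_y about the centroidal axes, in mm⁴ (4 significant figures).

Split into non-overlapping primitives; take the origin at the lower-left of the bounding box.
Web: 10 × 100, A = 1 000 mm², y = 50 mm, Ī = 833 333 mm⁴.
Top flange (beyond web): 80 × 18, A = 1 440 mm², y = 91 mm, Ī = 38 880 mm⁴.
Bottom flange (beyond web): 80 × 18, A = 1 440 mm², y = 9 mm, Ī = 38 880 mm⁴.
Centroid: ȳ = ΣA·y / ΣA = 50 mm.
Transfer each piece to the centroidal x-axis using Ī + A·d² with d = y − 50:
  web: d = 0 mm → contributes +833 333 mm⁴
  top flange (beyond web): d = 41 mm → contributes +2 459 520 mm⁴
  bottom flange (beyond web): d = -41 mm → contributes +2 459 520 mm⁴
Total I = 5 752 373 mm⁴.
For the y-axis: x̄ = 85 mm.
Repeating about the centroidal y-axis gives I_y = 7 376 333 mm⁴.

I_x ≈ 5.752 × 10⁶ mm⁴, I_y ≈ 7.376 × 10⁶ mm⁴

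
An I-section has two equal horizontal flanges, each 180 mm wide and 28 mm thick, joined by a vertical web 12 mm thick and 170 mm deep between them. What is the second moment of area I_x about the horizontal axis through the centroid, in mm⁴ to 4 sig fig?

Split into non-overlapping primitives; take the origin at the lower-left of the bounding box.
Bottom flange: 180 × 28, A = 5 040 mm², y = 14 mm, Ī = 329 280 mm⁴.
Web: 12 × 170, A = 2 040 mm², y = 113 mm, Ī = 4 913 000 mm⁴.
Top flange: 180 × 28, A = 5 040 mm², y = 212 mm, Ī = 329 280 mm⁴.
By symmetry the centroid is at mid-height, ȳ = 113 mm.
Transfer each piece to the horizontal axis through the centroid using Ī + A·d² with d = y − 113:
  bottom flange: d = -99 mm → contributes +49 726 320 mm⁴
  web: d = 0 mm → contributes +4 913 000 mm⁴
  top flange: d = 99 mm → contributes +49 726 320 mm⁴
Total I = 104 365 640 mm⁴.

I_x ≈ 1.044 × 10⁸ mm⁴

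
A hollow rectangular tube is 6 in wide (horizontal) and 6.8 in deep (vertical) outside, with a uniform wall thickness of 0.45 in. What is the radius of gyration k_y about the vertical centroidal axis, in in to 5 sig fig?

Decompose the section into non-overlapping parts with the origin at the bottom-left of its bounding rectangle.
Outer rectangle: 6 × 6.8, A = 40.8 in², x = 3 in, Ī = 122.4 in⁴.
Inner void (subtracted): 5.1 × 5.9, A = 30.09 in², x = 3 in, Ī = 65.22008 in⁴.
By symmetry the centroid is at mid-width, x̄ = 3 in.
All pieces are centred on the vertical centroidal axis, so I = ΣĪ (holes subtracted) = 57.17993 in⁴.
Radius of gyration: k = √(I/A) = √(57.17993 / 10.71) = 2.310612 in.

k_y ≈ 2.3106 in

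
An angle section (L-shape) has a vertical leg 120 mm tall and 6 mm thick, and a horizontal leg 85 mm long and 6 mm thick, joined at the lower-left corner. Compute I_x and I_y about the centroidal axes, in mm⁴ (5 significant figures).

Decompose the section into non-overlapping parts with the origin at the bottom-left of its bounding rectangle.
Vertical leg: 6 × 120, A = 720 mm², y = 60 mm, Ī = 864 000 mm⁴.
Horizontal leg (remainder): 79 × 6, A = 474 mm², y = 3 mm, Ī = 1 422 mm⁴.
Centroid: ȳ = ΣA·y / ΣA = 37.37186 mm.
Transfer each piece to the centroidal x-axis using Ī + A·d² with d = y − 37.37186:
  vertical leg: d = 22.62814 mm → contributes +1 232 664 mm⁴
  horizontal leg (remainder): d = -34.37186 mm → contributes +561417.3 mm⁴
Total I = 1 794 081 mm⁴.
For the y-axis: x̄ = 19.87186 mm.
Repeating about the centroidal y-axis gives I_y = 764958.4 mm⁴.

I_x ≈ 1.7941 × 10⁶ mm⁴, I_y ≈ 7.6496 × 10⁵ mm⁴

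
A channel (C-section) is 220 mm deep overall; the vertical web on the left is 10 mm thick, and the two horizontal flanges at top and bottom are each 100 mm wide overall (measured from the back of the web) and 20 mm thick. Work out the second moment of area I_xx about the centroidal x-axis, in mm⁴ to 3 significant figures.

I_xx ≈ 4.50 × 10⁷ mm⁴

Split into non-overlapping primitives; take the origin at the lower-left of the bounding box.
Web: 10 × 220, A = 2 200 mm², y = 110 mm, Ī = 8 873 333 mm⁴.
Top flange (beyond web): 90 × 20, A = 1 800 mm², y = 210 mm, Ī = 60 000 mm⁴.
Bottom flange (beyond web): 90 × 20, A = 1 800 mm², y = 10 mm, Ī = 60 000 mm⁴.
By symmetry the centroid is at mid-height, ȳ = 110 mm.
Transfer each piece to the centroidal x-axis using Ī + A·d² with d = y − 110:
  web: d = 0 mm → contributes +8 873 333 mm⁴
  top flange (beyond web): d = 100 mm → contributes +18 060 000 mm⁴
  bottom flange (beyond web): d = -100 mm → contributes +18 060 000 mm⁴
Total I = 44 993 333 mm⁴.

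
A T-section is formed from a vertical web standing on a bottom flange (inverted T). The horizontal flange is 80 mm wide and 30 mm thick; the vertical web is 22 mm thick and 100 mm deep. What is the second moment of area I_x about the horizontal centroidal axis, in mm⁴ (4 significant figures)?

I_x ≈ 6.863 × 10⁶ mm⁴

Split into non-overlapping primitives; take the origin at the lower-left of the bounding box.
Flange: 80 × 30, A = 2 400 mm², y = 15 mm, Ī = 180 000 mm⁴.
Web: 22 × 100, A = 2 200 mm², y = 80 mm, Ī = 1 833 333 mm⁴.
Centroid: ȳ = ΣA·y / ΣA = 46.087 mm.
Transfer each piece to the horizontal centroidal axis using Ī + A·d² with d = y − 46.087:
  flange: d = -31.087 mm → contributes +2 499 357 mm⁴
  web: d = 33.913 mm → contributes +4 363 541 mm⁴
Total I = 6 862 899 mm⁴.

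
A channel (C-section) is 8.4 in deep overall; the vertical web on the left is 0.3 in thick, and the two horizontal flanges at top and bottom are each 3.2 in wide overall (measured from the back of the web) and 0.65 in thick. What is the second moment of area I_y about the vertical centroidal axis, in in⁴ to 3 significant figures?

I_y ≈ 6.53 in⁴

Split into non-overlapping primitives; take the origin at the lower-left of the bounding box.
Web: 0.3 × 8.4, A = 2.52 in², x = 0.15 in, Ī = 0.0189 in⁴.
Top flange (beyond web): 2.9 × 0.65, A = 1.885 in², x = 1.75 in, Ī = 1.3211 in⁴.
Bottom flange (beyond web): 2.9 × 0.65, A = 1.885 in², x = 1.75 in, Ī = 1.3211 in⁴.
Centroid: x̄ = ΣA·x / ΣA = 1.109 in.
Transfer each piece to the vertical centroidal axis using Ī + A·d² with d = x − 1.109:
  web: d = -0.95898 in → contributes +2.3364 in⁴
  top flange (beyond web): d = 0.64102 in → contributes +2.0956 in⁴
  bottom flange (beyond web): d = 0.64102 in → contributes +2.0956 in⁴
Total I = 6.5277 in⁴.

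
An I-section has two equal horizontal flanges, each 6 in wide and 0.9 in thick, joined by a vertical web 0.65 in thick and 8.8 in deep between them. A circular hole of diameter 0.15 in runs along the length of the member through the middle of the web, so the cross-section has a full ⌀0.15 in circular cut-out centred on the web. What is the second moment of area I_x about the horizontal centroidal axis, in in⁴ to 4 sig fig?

Decompose the section into non-overlapping parts with the origin at the bottom-left of its bounding rectangle.
Bottom flange: 6 × 0.9, A = 5.4 in², y = 0.45 in, Ī = 0.3645 in⁴.
Web: 0.65 × 8.8, A = 5.72 in², y = 5.3 in, Ī = 36.9131 in⁴.
Top flange: 6 × 0.9, A = 5.4 in², y = 10.15 in, Ī = 0.3645 in⁴.
Hole (subtracted): ⌀0.15, A = 0.0176715 in², y = 5.3 in, Ī = 0.0000248505 in⁴.
By symmetry the centroid is at mid-height, ȳ = 5.3 in.
Transfer each piece to the horizontal centroidal axis using Ī + A·d² with d = y − 5.3:
  bottom flange: d = -4.85 in → contributes +127.386 in⁴
  web: d = 0 in → contributes +36.9131 in⁴
  top flange: d = 4.85 in → contributes +127.386 in⁴
  hole: d = 0 in → contributes −0.0000248505 in⁴
Total I = 291.685 in⁴.

I_x ≈ 291.7 in⁴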